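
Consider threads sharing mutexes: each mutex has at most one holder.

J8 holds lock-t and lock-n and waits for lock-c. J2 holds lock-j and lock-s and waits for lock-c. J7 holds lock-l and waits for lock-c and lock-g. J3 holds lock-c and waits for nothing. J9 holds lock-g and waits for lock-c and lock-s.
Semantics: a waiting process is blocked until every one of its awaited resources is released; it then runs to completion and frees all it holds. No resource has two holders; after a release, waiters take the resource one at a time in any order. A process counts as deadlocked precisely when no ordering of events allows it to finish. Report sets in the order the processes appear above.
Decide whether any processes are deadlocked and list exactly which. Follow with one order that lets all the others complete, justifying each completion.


Nothing here is deadlocked.
Key observation: the wait relation is loop-free; peeling off processes with no waits unwinds the whole state.
A valid finishing order for the others: J3, J2, J8, J9, J7.
Verifying each step:
  J3 waits on nothing -> runs at once and releases lock-c
  J2 waits on lock-c — all released -> runs and releases lock-j and lock-s
  J8 waits on lock-c — all released -> runs and releases lock-t and lock-n
  J9 waits on lock-c and lock-s — all released -> runs and releases lock-g
  J7 waits on lock-c and lock-g — all released -> runs and releases lock-l


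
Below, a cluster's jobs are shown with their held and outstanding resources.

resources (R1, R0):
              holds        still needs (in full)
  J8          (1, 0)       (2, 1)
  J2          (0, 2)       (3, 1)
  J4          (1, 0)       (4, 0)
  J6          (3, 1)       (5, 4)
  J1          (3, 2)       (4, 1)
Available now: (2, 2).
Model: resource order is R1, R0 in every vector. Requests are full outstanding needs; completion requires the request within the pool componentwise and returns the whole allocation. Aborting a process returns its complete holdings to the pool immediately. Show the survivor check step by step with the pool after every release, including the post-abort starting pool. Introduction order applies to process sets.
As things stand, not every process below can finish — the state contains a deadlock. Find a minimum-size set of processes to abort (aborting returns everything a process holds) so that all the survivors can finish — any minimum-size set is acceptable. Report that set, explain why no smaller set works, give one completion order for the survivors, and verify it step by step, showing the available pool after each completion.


Abort J6.
Key observation: no ordering could ever have run J4 before the abort of J6; with (3, 1) back in the pool it fits at step 2.
No smaller set exists: with zero aborts the deadlock remains.
One survivor order: J2, J4, J8, J1. Walking it through (post-abort pool first):
  pool = (5, 3)
  J2: need (3, 1) fits (5, 3); releases (0, 2), pool now (5, 5)
  J4: need (4, 0) fits (5, 5); releases (1, 0), pool now (6, 5)
  J8: need (2, 1) fits (6, 5); releases (1, 0), pool now (7, 5)
  J1: need (4, 1) fits (7, 5); releases (3, 2), pool now (10, 7)


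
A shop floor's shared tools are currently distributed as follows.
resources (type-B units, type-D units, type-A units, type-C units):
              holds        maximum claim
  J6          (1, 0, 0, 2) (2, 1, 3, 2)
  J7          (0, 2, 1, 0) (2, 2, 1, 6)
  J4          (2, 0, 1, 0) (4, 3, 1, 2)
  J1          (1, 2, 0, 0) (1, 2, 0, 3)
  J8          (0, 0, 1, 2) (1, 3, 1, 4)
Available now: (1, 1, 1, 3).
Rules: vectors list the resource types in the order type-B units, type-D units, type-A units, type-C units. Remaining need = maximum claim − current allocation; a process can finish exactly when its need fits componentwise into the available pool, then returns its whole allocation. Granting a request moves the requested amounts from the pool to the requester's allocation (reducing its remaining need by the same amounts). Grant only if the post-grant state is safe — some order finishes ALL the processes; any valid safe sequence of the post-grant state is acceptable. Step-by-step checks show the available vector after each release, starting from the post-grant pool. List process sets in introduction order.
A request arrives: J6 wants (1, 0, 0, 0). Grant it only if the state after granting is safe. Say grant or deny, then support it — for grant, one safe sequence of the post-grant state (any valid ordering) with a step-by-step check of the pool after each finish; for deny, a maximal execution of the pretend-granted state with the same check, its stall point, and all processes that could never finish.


DENY — the pretend-granted state is unsafe.
Key observation: after J1, J8 the pool peaks at (1, 3, 2, 5), and each blocked process is short somewhere: J6 on type-A units; J7 on type-B units, type-C units; J4 on type-B units.
Pretend the grant happened; the run J1, J8 goes as far as possible. Step-by-step check:
  pool = (0, 1, 1, 3)
  J1 needs (0, 0, 0, 3) <= (0, 1, 1, 3) -> finishes; pool += (1, 2, 0, 0) = (1, 3, 1, 3)
  J8 needs (1, 3, 0, 2) <= (1, 3, 1, 3) -> finishes; pool += (0, 0, 1, 2) = (1, 3, 2, 5)
  J6 cannot run: need (0, 1, 3, 0) vs free (1, 3, 2, 5) (insufficient type-A units)
  J7 cannot run: need (2, 0, 0, 6) vs free (1, 3, 2, 5) (insufficient type-B units and type-C units)
  J4 cannot run: need (2, 3, 0, 2) vs free (1, 3, 2, 5) (insufficient type-B units)
Post-grant, the permanently blocked set is J6, J7 and J4.


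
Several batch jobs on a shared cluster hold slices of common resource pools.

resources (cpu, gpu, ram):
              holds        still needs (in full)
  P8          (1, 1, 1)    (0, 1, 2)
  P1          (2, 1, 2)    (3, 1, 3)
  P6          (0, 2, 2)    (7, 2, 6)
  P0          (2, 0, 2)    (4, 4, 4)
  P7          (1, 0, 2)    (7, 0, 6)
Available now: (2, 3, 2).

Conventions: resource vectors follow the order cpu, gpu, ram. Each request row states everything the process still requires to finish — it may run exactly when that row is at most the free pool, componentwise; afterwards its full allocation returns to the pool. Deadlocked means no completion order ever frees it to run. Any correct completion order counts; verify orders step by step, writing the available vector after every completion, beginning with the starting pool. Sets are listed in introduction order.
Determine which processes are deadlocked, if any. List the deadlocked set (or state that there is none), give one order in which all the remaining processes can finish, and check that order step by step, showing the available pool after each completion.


No process is deadlocked.
Key observation: beginning at P8, releases accumulate fast enough that every process eventually fits.
A valid finishing order for the others: P8, P1, P0, P7, P6. Check, step by step:
  pool = (2, 3, 2)
  P8 needs (0, 1, 2) <= (2, 3, 2) -> finishes; pool += (1, 1, 1) = (3, 4, 3)
  P1 needs (3, 1, 3) <= (3, 4, 3) -> finishes; pool += (2, 1, 2) = (5, 5, 5)
  P0 needs (4, 4, 4) <= (5, 5, 5) -> finishes; pool += (2, 0, 2) = (7, 5, 7)
  P7 needs (7, 0, 6) <= (7, 5, 7) -> finishes; pool += (1, 0, 2) = (8, 5, 9)
  P6 needs (7, 2, 6) <= (8, 5, 9) -> finishes; pool += (0, 2, 2) = (8, 7, 11)


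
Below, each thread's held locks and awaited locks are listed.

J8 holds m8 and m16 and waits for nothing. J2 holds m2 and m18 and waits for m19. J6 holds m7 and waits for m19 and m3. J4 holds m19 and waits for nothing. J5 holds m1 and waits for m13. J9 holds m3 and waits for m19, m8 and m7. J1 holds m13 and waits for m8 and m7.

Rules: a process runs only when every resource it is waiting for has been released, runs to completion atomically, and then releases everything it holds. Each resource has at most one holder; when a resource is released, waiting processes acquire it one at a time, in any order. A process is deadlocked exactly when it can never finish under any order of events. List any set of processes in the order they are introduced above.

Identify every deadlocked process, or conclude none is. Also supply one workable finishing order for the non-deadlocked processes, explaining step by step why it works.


The deadlocked set is J6, J5, J9 and J1.
Key observation: the wait chain closes on itself along J6 -> J9 -> J6; J5 and J1 wait into the deadlock from upstream.
The rest can finish in the order J8, J4, J2.
Walking it through:
  J8 waits on nothing -> runs at once and releases m8 and m16
  J4 waits on nothing -> runs at once and releases m19
  J2: everything it awaited (m19) is free; runs, freeing m2 and m18


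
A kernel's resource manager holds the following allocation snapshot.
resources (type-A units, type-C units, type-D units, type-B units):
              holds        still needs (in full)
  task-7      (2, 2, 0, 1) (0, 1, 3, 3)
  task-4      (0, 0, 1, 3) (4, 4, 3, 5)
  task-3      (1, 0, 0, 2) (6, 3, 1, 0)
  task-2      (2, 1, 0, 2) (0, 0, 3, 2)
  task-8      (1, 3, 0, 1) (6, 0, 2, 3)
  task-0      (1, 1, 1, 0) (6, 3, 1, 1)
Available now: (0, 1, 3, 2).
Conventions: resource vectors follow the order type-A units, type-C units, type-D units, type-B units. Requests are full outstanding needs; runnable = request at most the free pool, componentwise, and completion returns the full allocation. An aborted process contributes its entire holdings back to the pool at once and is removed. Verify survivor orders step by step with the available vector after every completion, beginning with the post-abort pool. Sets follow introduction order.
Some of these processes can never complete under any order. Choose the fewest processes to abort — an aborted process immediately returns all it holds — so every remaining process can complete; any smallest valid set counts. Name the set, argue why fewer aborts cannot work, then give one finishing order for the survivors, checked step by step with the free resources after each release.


The answer: abort task-3 and task-0.
Key observation: before aborting task-3 and task-0, task-8 was permanently blocked — no order could ever run it; afterwards it completes at step 4.
Why nothing smaller works — every single abort fails: task-7 alone leaves task-3 blocked (short on type-A units); task-4 alone leaves task-3 blocked (short on type-A units); task-3 alone leaves task-8 blocked (short on type-A units); task-2 alone leaves task-3 blocked (short on type-A units); task-8 alone leaves task-3 blocked (short on type-A units); task-0 alone leaves task-3 blocked (short on type-A units).
Survivors finish in the order: task-7, task-2, task-4, task-8. Check, step by step (pool after the aborts first):
  pool = (2, 2, 4, 4)
  run task-7 (needs (0, 1, 3, 3), free (2, 2, 4, 4)); after release of (2, 2, 0, 1) the pool is (4, 4, 4, 5)
  run task-2 (needs (0, 0, 3, 2), free (4, 4, 4, 5)); after release of (2, 1, 0, 2) the pool is (6, 5, 4, 7)
  run task-4 (needs (4, 4, 3, 5), free (6, 5, 4, 7)); after release of (0, 0, 1, 3) the pool is (6, 5, 5, 10)
  run task-8 (needs (6, 0, 2, 3), free (6, 5, 5, 10)); after release of (1, 3, 0, 1) the pool is (7, 8, 5, 11)


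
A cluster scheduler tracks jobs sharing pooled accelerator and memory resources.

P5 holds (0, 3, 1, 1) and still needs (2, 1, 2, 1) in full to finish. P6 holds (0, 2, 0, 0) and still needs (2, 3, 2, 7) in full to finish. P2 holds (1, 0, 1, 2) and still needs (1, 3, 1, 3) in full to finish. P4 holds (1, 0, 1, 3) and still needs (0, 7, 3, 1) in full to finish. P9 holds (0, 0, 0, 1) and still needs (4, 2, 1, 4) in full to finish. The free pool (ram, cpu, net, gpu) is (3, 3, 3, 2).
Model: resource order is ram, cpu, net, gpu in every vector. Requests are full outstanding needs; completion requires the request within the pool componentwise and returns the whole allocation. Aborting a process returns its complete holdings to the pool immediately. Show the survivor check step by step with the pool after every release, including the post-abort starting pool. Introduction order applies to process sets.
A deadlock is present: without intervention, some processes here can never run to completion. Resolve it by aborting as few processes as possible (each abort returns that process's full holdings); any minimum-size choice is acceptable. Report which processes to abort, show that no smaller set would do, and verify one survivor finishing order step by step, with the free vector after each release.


The answer: abort P4.
Key observation: aborting P4 returns (1, 0, 1, 3), and P6 — hopeless before — runs at step 4 with the returned capacity in the pool.
Why nothing smaller works: aborting no one leaves the state deadlocked as given.
One survivor order: P9, P2, P5, P6. Verifying each step (post-abort pool first):
  pool = (4, 3, 4, 5)
  P9: need (4, 2, 1, 4) fits (4, 3, 4, 5); releases (0, 0, 0, 1), pool now (4, 3, 4, 6)
  P2: need (1, 3, 1, 3) fits (4, 3, 4, 6); releases (1, 0, 1, 2), pool now (5, 3, 5, 8)
  P5: need (2, 1, 2, 1) fits (5, 3, 5, 8); releases (0, 3, 1, 1), pool now (5, 6, 6, 9)
  P6: need (2, 3, 2, 7) fits (5, 6, 6, 9); releases (0, 2, 0, 0), pool now (5, 8, 6, 9)


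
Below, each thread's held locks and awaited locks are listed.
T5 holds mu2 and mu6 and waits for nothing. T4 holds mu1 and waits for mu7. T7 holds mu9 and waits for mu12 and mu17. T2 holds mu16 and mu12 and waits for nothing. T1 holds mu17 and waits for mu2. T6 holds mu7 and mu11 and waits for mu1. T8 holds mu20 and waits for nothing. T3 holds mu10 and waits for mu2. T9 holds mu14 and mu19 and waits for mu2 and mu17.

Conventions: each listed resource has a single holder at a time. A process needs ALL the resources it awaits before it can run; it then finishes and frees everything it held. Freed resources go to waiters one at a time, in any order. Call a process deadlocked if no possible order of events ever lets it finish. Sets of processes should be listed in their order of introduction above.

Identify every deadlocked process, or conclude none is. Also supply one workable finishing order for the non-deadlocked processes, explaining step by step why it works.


Deadlocked set: T4 and T6.
Key observation: the waits loop around T4 -> T6 -> T4 with no way out; no other process is dragged down with it.
One completion order for the rest: T5, T3, T8, T2, T1, T7, T9.
Step-by-step check:
  T5: no waits; runs immediately, freeing mu2 and mu6
  T3 waits on mu2 — all released -> runs and releases mu10
  T8: no waits; runs immediately, freeing mu20
  T2: no waits; runs immediately, freeing mu16 and mu12
  T1 waits on mu2 — all released -> runs and releases mu17
  T7 waits on mu12 and mu17 — all released -> runs and releases mu9
  T9 waits on mu2 and mu17 — all released -> runs and releases mu14 and mu19


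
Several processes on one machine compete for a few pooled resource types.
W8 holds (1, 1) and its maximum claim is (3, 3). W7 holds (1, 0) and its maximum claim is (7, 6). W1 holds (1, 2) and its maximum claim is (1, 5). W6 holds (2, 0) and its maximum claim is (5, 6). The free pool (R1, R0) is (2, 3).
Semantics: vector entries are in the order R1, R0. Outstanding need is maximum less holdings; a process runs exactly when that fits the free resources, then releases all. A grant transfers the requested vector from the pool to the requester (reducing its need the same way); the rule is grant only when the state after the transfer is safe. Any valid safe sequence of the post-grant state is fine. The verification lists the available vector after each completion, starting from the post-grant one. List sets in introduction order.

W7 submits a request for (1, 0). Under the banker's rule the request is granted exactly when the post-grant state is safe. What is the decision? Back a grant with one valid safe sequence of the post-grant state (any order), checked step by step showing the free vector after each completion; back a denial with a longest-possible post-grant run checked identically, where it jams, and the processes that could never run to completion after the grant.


GRANT. The post-grant state is safe; one safe sequence: W1, W8, W6, W7.
Key observation: granting shrinks the pool to (1, 3), yet W1 still fits and the chain goes through.
Step-by-step check of the post-grant state:
  pool = (1, 3)
  W1 needs (0, 3) <= (1, 3) -> finishes; pool += (1, 2) = (2, 5)
  W8 needs (2, 2) <= (2, 5) -> finishes; pool += (1, 1) = (3, 6)
  W6 needs (3, 6) <= (3, 6) -> finishes; pool += (2, 0) = (5, 6)
  W7 needs (5, 6) <= (5, 6) -> finishes; pool += (2, 0) = (7, 6)


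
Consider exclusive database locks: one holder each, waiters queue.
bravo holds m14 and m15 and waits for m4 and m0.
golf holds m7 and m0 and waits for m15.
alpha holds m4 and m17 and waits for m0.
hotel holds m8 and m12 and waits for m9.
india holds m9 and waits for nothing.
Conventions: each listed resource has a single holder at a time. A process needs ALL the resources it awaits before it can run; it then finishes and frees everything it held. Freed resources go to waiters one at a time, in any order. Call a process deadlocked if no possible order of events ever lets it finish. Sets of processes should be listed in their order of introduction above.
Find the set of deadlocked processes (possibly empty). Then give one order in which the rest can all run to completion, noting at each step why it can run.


Deadlocked set: bravo, golf and alpha.
Key observation: the loop bravo -> golf -> bravo blocks itself forever; alpha is caught in further circular waits.
The rest can finish in the order india, hotel.
Walking it through:
  india: no waits; runs immediately, freeing m9
  hotel waits on m9 — all released -> runs and releases m8 and m12


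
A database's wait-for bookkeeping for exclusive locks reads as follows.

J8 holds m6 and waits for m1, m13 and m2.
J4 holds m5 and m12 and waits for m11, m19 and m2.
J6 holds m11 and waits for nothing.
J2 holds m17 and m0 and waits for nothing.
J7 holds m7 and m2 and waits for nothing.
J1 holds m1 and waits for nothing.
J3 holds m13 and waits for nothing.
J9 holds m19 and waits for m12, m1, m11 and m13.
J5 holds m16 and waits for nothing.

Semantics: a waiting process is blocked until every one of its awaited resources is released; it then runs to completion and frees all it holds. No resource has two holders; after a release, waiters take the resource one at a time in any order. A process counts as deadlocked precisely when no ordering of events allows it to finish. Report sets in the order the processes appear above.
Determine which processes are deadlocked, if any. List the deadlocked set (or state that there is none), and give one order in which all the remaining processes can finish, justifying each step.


Deadlocked: J4 and J9.
Key observation: along J4 -> J9 -> J4, each member waits on what the next one holds — a deadlock; no other process is dragged down with it.
A valid finishing order for the others: J7, J1, J3, J8, J2, J6, J5.
Check, step by step:
  J7: no waits; runs immediately, freeing m7 and m2
  J1: no waits; runs immediately, freeing m1
  J3: no waits; runs immediately, freeing m13
  run J8 (all its waits — m1, m13 and m2 — are resolved); releases m6
  J2: no waits; runs immediately, freeing m17 and m0
  J6: no waits; runs immediately, freeing m11
  J5: no waits; runs immediately, freeing m16


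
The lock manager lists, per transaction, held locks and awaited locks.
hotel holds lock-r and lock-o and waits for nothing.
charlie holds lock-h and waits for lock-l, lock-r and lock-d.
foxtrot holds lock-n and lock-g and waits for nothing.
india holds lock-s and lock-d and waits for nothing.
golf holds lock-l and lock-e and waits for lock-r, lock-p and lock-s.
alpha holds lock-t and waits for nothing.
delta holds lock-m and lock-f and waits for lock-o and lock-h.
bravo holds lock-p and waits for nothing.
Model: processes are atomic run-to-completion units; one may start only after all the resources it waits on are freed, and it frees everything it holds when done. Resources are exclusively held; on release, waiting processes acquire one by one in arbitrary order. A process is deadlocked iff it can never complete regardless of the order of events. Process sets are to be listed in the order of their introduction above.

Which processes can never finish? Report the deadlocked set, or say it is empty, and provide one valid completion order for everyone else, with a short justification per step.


No process is deadlocked.
Key observation: all waits point, directly or indirectly, at processes that can finish, so nothing is permanently blocked.
The rest can finish in the order alpha, bravo, hotel, india, golf, charlie, foxtrot, delta.
Verifying each step:
  run alpha (it waits on nothing); releases lock-t
  run bravo (it waits on nothing); releases lock-p
  run hotel (it waits on nothing); releases lock-r and lock-o
  run india (it waits on nothing); releases lock-s and lock-d
  golf waits on lock-r, lock-p and lock-s — all released -> runs and releases lock-l and lock-e
  charlie waits on lock-l, lock-r and lock-d — all released -> runs and releases lock-h
  run foxtrot (it waits on nothing); releases lock-n and lock-g
  delta waits on lock-o and lock-h — all released -> runs and releases lock-m and lock-f


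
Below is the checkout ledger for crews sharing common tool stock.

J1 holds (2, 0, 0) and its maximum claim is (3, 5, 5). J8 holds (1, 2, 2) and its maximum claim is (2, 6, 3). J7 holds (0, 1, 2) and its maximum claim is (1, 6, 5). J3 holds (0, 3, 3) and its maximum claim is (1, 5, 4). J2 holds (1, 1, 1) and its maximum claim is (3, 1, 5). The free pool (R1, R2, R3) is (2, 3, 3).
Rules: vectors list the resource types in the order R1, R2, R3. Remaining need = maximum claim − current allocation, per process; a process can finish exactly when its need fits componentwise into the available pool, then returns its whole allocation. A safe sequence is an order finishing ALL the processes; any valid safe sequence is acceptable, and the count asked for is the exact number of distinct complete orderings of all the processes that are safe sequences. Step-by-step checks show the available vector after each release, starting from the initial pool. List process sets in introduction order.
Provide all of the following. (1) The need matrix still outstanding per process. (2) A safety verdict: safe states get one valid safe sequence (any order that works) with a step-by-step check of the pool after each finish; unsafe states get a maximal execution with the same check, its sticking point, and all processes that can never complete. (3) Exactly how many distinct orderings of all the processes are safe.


(1) Need matrix, components ordered R1, R2, R3:
  J1: (1, 5, 5)
  J8: (1, 4, 1)
  J7: (1, 5, 3)
  J3: (1, 2, 1)
  J2: (2, 0, 4)
(2) SAFE, for example via the order J3, J2, J1, J8, J7.
Key observation: reading the order forward, J2 is the first process whose need (2, 0, 4) meets the free pool (2, 6, 6) exactly on a resource it requests.
Verifying each step:
  pool = (2, 3, 3)
  run J3 (needs (1, 2, 1), free (2, 3, 3)); after release of (0, 3, 3) the pool is (2, 6, 6)
  run J2 (needs (2, 0, 4), free (2, 6, 6)); after release of (1, 1, 1) the pool is (3, 7, 7)
  run J1 (needs (1, 5, 5), free (3, 7, 7)); after release of (2, 0, 0) the pool is (5, 7, 7)
  run J8 (needs (1, 4, 1), free (5, 7, 7)); after release of (1, 2, 2) the pool is (6, 9, 9)
  run J7 (needs (1, 5, 3), free (6, 9, 9)); after release of (0, 1, 2) the pool is (6, 10, 11)
(3) Exactly 24 of the possible complete orderings are safe sequences.


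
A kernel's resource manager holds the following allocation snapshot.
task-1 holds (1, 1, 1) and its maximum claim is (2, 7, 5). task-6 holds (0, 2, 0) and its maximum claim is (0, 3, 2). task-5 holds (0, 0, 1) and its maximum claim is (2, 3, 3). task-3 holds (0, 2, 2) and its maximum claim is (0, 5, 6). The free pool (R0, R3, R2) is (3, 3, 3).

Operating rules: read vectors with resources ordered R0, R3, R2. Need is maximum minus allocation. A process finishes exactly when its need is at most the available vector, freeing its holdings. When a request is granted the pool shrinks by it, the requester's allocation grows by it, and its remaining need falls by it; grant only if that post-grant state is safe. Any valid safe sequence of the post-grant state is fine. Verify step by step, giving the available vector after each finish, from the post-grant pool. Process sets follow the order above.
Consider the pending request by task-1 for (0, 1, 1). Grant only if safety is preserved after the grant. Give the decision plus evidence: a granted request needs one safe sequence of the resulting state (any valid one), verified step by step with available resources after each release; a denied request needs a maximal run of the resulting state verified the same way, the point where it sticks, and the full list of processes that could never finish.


DENY. Granting would leave the state unsafe.
Key observation: after task-6, task-5 the pool peaks at (3, 4, 3), and each blocked process is short somewhere: task-1 on R3; task-3 on R2.
After a pretend grant, a maximal execution: task-6, task-5 — then nothing else fits. Step-by-step check:
  pool = (3, 2, 2)
  run task-6 (needs (0, 1, 2), free (3, 2, 2)); after release of (0, 2, 0) the pool is (3, 4, 2)
  run task-5 (needs (2, 3, 2), free (3, 4, 2)); after release of (0, 0, 1) the pool is (3, 4, 3)
  task-1 cannot run: need (1, 5, 3) vs free (3, 4, 3) (insufficient R3)
  task-3 cannot run: need (0, 3, 4) vs free (3, 4, 3) (insufficient R2)
Processes that could never finish after the grant: task-1 and task-3.


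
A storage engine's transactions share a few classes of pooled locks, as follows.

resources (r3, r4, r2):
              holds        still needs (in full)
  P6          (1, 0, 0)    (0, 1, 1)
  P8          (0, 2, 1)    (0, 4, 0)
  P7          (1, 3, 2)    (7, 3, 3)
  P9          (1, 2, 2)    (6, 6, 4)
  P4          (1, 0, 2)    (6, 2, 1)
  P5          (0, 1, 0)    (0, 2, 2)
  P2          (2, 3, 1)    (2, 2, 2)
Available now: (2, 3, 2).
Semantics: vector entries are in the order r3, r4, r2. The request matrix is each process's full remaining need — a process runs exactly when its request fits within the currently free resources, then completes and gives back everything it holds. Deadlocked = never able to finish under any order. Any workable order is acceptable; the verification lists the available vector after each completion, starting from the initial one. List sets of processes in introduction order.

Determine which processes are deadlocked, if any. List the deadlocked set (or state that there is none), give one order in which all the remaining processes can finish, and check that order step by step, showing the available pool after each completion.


Deadlocked set: P7, P9 and P4.
Key observation: the wall is r3: completing P5, P6, P8, P2 brings the pool only to (5, 9, 4), and all the rest need more.
The rest can finish in the order P5, P6, P8, P2. Walking it through:
  pool = (2, 3, 2)
  P5 needs (0, 2, 2) <= (2, 3, 2) -> finishes; pool += (0, 1, 0) = (2, 4, 2)
  P6 needs (0, 1, 1) <= (2, 4, 2) -> finishes; pool += (1, 0, 0) = (3, 4, 2)
  P8 needs (0, 4, 0) <= (3, 4, 2) -> finishes; pool += (0, 2, 1) = (3, 6, 3)
  P2 needs (2, 2, 2) <= (3, 6, 3) -> finishes; pool += (2, 3, 1) = (5, 9, 4)
The stuck group stays short no matter what:
  blocked: P7 wants (7, 3, 3), pool (5, 9, 4) — not enough r3
  blocked: P9 wants (6, 6, 4), pool (5, 9, 4) — not enough r3
  blocked: P4 wants (6, 2, 1), pool (5, 9, 4) — not enough r3


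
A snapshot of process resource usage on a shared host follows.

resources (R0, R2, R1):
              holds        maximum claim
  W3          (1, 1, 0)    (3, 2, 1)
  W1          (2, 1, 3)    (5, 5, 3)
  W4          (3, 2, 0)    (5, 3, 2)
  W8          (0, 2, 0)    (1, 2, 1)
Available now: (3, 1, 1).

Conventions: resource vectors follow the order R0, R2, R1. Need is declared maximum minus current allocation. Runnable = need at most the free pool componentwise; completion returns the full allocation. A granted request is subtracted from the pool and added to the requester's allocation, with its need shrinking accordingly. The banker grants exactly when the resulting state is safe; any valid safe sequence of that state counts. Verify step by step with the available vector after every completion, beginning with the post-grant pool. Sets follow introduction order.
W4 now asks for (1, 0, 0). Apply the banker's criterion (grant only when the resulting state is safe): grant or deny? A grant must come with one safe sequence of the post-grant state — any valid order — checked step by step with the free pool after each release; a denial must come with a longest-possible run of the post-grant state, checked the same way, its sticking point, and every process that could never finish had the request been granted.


GRANT: granting preserves safety; a valid post-grant sequence is W3, W8, W1, W4.
Key observation: with (2, 1, 1) left after the transfer, W3 can run at once — the state stays safe.
Check on the post-grant state, step by step:
  pool = (2, 1, 1)
  run W3 (needs (2, 1, 1), free (2, 1, 1)); after release of (1, 1, 0) the pool is (3, 2, 1)
  run W8 (needs (1, 0, 1), free (3, 2, 1)); after release of (0, 2, 0) the pool is (3, 4, 1)
  run W1 (needs (3, 4, 0), free (3, 4, 1)); after release of (2, 1, 3) the pool is (5, 5, 4)
  run W4 (needs (1, 1, 2), free (5, 5, 4)); after release of (4, 2, 0) the pool is (9, 7, 4)


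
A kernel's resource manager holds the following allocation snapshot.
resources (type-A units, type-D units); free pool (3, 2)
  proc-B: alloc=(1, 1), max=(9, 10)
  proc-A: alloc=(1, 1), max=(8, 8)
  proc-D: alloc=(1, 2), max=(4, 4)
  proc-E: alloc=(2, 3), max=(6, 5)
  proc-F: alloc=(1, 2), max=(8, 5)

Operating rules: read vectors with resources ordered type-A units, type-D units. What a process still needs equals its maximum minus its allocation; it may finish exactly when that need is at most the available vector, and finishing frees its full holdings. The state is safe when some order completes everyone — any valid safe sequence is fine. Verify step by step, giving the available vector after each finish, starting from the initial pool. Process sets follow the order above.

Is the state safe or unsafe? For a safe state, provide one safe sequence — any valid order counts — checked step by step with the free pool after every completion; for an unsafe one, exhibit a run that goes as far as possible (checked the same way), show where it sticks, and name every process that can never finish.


The state is UNSAFE.
Key observation: even finishing proc-D, proc-E leaves just (6, 7) free — too little type-A units for any of the remaining processes.
A maximal execution: proc-D, proc-E — then nothing else fits. Verifying each step:
  pool = (3, 2)
  proc-D: need (3, 2) fits (3, 2); releases (1, 2), pool now (4, 4)
  proc-E: need (4, 2) fits (4, 4); releases (2, 3), pool now (6, 7)
  proc-B still needs (8, 9) but only (6, 7) is free — short on type-A units and type-D units
  proc-A still needs (7, 7) but only (6, 7) is free — short on type-A units
  proc-F still needs (7, 3) but only (6, 7) is free — short on type-A units
Processes that can never finish: proc-B, proc-A and proc-F.


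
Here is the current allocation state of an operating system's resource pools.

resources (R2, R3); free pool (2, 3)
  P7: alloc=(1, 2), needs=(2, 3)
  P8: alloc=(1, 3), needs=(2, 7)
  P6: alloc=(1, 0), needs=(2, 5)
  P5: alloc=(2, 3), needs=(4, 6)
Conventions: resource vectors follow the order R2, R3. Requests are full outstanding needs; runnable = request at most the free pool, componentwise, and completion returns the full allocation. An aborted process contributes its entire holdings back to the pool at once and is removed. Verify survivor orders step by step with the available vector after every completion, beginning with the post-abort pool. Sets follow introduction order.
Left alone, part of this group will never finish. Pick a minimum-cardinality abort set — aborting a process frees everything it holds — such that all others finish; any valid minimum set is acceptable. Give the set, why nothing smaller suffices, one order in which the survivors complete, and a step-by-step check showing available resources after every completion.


The answer: abort P8.
Key observation: P5 had no path to completion before; after the abort of P8 ((1, 3) returned), step 2 is where it fits.
Why nothing smaller works: aborting no one leaves the state deadlocked as given.
Survivors finish in the order: P6, P5, P7. Check, step by step (pool after the aborts first):
  pool = (3, 6)
  P6 needs (2, 5) <= (3, 6) -> finishes; pool += (1, 0) = (4, 6)
  P5 needs (4, 6) <= (4, 6) -> finishes; pool += (2, 3) = (6, 9)
  P7 needs (2, 3) <= (6, 9) -> finishes; pool += (1, 2) = (7, 11)


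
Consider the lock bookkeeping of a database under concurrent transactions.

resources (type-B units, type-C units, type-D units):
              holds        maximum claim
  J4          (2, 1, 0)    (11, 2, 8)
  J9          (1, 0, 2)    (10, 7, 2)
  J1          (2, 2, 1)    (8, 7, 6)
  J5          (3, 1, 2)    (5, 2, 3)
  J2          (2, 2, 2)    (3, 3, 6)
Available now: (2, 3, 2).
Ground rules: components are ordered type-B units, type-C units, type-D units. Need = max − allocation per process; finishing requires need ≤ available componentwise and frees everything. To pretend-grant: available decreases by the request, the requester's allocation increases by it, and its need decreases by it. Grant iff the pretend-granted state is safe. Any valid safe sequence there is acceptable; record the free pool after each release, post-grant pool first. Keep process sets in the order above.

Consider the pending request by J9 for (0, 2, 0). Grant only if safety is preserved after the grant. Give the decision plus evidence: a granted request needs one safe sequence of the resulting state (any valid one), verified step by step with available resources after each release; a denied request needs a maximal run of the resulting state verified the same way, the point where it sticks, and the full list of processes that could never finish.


DENY: after the grant no complete ordering would exist.
Key observation: after J5, J2 the pool peaks at (7, 4, 6), and each blocked process is short somewhere: J4 on type-B units, type-D units; J9 on type-B units, type-C units; J1 on type-C units.
After a pretend grant, a maximal execution: J5, J2 — then nothing else fits. Walking it through:
  pool = (2, 1, 2)
  J5 needs (2, 1, 1) <= (2, 1, 2) -> finishes; pool += (3, 1, 2) = (5, 2, 4)
  J2 needs (1, 1, 4) <= (5, 2, 4) -> finishes; pool += (2, 2, 2) = (7, 4, 6)
  J4 still needs (9, 1, 8) but only (7, 4, 6) is free — short on type-B units and type-D units
  J9 still needs (9, 5, 0) but only (7, 4, 6) is free — short on type-B units and type-C units
  J1 still needs (6, 5, 5) but only (7, 4, 6) is free — short on type-C units
Processes that could never finish after the grant: J4, J9 and J1.


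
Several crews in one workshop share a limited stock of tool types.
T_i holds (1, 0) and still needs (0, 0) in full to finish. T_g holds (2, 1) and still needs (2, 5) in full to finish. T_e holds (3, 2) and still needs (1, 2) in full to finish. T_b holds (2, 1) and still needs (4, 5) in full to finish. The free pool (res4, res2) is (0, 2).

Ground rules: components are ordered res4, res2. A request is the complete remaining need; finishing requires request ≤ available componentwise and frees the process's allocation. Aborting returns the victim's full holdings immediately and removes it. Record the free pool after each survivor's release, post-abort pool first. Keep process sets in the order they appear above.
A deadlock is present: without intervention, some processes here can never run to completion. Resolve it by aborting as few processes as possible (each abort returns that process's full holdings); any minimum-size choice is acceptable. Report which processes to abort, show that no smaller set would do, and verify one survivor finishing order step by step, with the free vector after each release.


Abort T_b.
Key observation: T_g had no path to completion before; after the abort of T_b ((2, 1) returned), step 2 is where it fits.
Why nothing smaller works: aborting no one leaves the state deadlocked as given.
Survivors finish in the order: T_e, T_g, T_i. Step-by-step check (pool after the aborts first):
  pool = (2, 3)
  run T_e (needs (1, 2), free (2, 3)); after release of (3, 2) the pool is (5, 5)
  run T_g (needs (2, 5), free (5, 5)); after release of (2, 1) the pool is (7, 6)
  run T_i (needs (0, 0), free (7, 6)); after release of (1, 0) the pool is (8, 6)


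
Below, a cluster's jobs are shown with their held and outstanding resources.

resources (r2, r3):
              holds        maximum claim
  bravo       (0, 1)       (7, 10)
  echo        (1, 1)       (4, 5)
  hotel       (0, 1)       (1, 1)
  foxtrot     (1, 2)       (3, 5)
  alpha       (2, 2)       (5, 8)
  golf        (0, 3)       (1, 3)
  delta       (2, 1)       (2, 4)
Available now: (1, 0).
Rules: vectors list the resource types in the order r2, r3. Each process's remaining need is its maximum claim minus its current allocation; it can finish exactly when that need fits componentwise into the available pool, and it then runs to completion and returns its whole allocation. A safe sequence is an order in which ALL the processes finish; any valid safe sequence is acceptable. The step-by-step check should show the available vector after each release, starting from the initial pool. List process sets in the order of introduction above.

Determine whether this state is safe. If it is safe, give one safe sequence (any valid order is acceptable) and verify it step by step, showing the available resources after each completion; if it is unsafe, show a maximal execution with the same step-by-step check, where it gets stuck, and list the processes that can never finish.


The state is SAFE; one workable sequence: golf, delta, echo, hotel, foxtrot, alpha, bravo.
Key observation: the order's first zero-slack moment is golf ((1, 0) needed, (1, 0) free — a requested resource with nothing to spare).
Step-by-step check:
  pool = (1, 0)
  run golf (needs (1, 0), free (1, 0)); after release of (0, 3) the pool is (1, 3)
  run delta (needs (0, 3), free (1, 3)); after release of (2, 1) the pool is (3, 4)
  run echo (needs (3, 4), free (3, 4)); after release of (1, 1) the pool is (4, 5)
  run hotel (needs (1, 0), free (4, 5)); after release of (0, 1) the pool is (4, 6)
  run foxtrot (needs (2, 3), free (4, 6)); after release of (1, 2) the pool is (5, 8)
  run alpha (needs (3, 6), free (5, 8)); after release of (2, 2) the pool is (7, 10)
  run bravo (needs (7, 9), free (7, 10)); after release of (0, 1) the pool is (7, 11)


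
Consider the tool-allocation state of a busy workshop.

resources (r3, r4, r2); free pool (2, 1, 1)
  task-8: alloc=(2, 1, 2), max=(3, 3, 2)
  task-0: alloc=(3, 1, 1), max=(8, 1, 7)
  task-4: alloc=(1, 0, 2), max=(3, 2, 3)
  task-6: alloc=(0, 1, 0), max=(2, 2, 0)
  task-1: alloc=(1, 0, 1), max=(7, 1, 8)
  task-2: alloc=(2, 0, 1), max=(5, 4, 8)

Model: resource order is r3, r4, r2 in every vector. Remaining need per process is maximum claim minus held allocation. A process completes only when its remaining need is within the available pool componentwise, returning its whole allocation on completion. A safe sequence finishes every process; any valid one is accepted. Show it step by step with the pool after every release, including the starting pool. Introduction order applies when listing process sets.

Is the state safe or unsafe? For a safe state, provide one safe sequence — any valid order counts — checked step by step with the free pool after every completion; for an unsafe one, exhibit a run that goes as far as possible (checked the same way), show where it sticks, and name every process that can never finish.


UNSAFE.
Key observation: once task-6, task-8, task-4 finish, the pool peaks at (5, 3, 5) — and every remaining process still needs more r2 than that.
The run task-6, task-8, task-4 cannot be extended any further. Walking it through:
  pool = (2, 1, 1)
  task-6 needs (2, 1, 0) <= (2, 1, 1) -> finishes; pool += (0, 1, 0) = (2, 2, 1)
  task-8 needs (1, 2, 0) <= (2, 2, 1) -> finishes; pool += (2, 1, 2) = (4, 3, 3)
  task-4 needs (2, 2, 1) <= (4, 3, 3) -> finishes; pool += (1, 0, 2) = (5, 3, 5)
  task-0 still needs (5, 0, 6) but only (5, 3, 5) is free — short on r2
  task-1 still needs (6, 1, 7) but only (5, 3, 5) is free — short on r3 and r2
  task-2 still needs (3, 4, 7) but only (5, 3, 5) is free — short on r4 and r2
Never able to finish: task-0, task-1 and task-2.
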